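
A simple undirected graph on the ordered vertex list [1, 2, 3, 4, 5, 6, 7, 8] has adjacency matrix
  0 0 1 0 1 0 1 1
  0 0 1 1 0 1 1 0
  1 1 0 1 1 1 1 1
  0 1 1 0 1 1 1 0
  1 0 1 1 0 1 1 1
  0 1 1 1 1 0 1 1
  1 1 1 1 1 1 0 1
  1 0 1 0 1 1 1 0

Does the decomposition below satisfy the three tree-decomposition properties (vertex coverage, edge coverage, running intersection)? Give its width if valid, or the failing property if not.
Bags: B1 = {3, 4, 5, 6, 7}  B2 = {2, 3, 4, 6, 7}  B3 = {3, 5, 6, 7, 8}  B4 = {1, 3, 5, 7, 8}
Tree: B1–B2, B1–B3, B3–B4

Every vertex of G appears in some bag (union = {1, 2, 3, 4, 5, 6, 7, 8}); every edge is covered by a bag; and for each vertex v the set of bags containing v is connected in the bag tree. The decomposition is therefore valid. The largest bag has 5 vertices, so the width is 4.

Yes; width 4.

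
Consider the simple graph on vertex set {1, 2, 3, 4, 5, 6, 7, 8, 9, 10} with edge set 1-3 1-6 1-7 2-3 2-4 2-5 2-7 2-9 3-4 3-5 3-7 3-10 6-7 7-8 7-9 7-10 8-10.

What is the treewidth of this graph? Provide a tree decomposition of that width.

Every bag has size at most 3, so the width is 3 − 1 = 2 and tw(G) ≤ 2. Conversely, {2, 3, 4} is a clique of size 3, and the vertices of any clique must share a bag in every tree decomposition; so some bag has ≥ 3 vertices and tw(G) ≥ 2. The upper and lower bounds meet at 2, so that is the treewidth.

Treewidth 2.
One such decomposition:
Bags: B1 = {2, 3, 7}  B2 = {3, 7, 10}  B3 = {2, 7, 9}  B4 = {1, 3, 7}  B5 = {7, 8, 10}  B6 = {1, 6, 7}  B7 = {2, 3, 4}  B8 = {2, 3, 5}
Tree: B1–B2, B1–B3, B2–B4, B2–B5, B4–B6, B1–B7, B1–B8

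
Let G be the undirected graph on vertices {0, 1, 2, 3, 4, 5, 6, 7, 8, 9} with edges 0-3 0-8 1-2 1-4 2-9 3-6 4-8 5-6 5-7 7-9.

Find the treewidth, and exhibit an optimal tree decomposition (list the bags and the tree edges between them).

Treewidth 2.
One optimal decomposition is:
Bags: B1 = {0, 4, 8}  B2 = {0, 3, 4}  B3 = {3, 4, 6}  B4 = {4, 5, 6}  B5 = {4, 5, 7}  B6 = {4, 7, 9}  B7 = {2, 4, 9}  B8 = {1, 2, 4}
Tree: B1–B2, B2–B3, B3–B4, B4–B5, B5–B6, B6–B7, B7–B8

Each bag holds 3 vertices, so the decomposition has width 2, which upper-bounds the treewidth. The edges 4–8–0–3–6–5–7–9–2–1–4 form a cycle, so G is not a tree and its treewidth is at least 2. Combining the bounds, tw(G) = 2.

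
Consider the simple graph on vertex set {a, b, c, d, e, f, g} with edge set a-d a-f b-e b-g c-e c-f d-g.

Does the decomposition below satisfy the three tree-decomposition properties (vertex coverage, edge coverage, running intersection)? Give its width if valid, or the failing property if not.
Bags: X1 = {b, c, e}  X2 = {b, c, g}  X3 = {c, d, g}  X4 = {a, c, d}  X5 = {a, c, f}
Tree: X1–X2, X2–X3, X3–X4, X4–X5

Checking the three conditions: (i) the bags cover all of {a, b, c, d, e, f, g}; (ii) for each edge, some bag contains both endpoints; (iii) the bags containing any fixed vertex form a subtree. All hold, so the decomposition is valid with width 3 − 1 = 2.

Yes; width 2.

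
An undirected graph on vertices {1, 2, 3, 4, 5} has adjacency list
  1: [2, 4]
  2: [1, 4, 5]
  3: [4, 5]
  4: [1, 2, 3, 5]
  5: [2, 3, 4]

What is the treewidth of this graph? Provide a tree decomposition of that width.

Treewidth 2.
One optimal decomposition is:
Bags: B1 = {2, 4, 5}  B2 = {1, 2, 4}  B3 = {3, 4, 5}
Tree: B1–B2, B1–B3

Each bag holds 3 vertices, so the decomposition has width 2, which upper-bounds the treewidth. Conversely, {1, 2, 4} is a clique of size 3, and the vertices of any clique must share a bag in every tree decomposition; so some bag has ≥ 3 vertices and tw(G) ≥ 2. Therefore the treewidth is 2.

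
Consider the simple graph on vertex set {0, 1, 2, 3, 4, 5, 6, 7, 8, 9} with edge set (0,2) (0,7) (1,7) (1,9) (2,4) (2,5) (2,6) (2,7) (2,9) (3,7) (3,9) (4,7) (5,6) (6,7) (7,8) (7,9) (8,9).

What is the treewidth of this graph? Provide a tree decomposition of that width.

Each bag holds 3 vertices, so the decomposition has width 2, which upper-bounds the treewidth. For the lower bound, the 3 vertices {2, 5, 6} are pairwise adjacent, and any tree decomposition puts a clique entirely inside one bag — forcing width ≥ 2. Hence tw(G) = 2 exactly.

Treewidth 2.
One optimal decomposition is:
Bags: B1 = {2, 5, 6}  B2 = {2, 6, 7}  B3 = {2, 7, 9}  B4 = {3, 7, 9}  B5 = {0, 2, 7}  B6 = {7, 8, 9}  B7 = {2, 4, 7}  B8 = {1, 7, 9}
Tree: B1–B2, B2–B3, B3–B4, B2–B5, B4–B6, B3–B7, B3–B8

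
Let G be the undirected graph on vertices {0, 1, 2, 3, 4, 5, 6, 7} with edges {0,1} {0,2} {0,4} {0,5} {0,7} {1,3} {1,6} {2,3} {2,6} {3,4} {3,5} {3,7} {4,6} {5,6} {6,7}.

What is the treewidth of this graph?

A width-3 tree decomposition is:
Bags: B1 = {0, 1, 3, 6}  B2 = {0, 3, 4, 6}  B3 = {0, 2, 3, 6}  B4 = {0, 3, 5, 6}  B5 = {0, 3, 6, 7}
Tree: B1–B2, B2–B3, B3–B4, B4–B5
The largest bag has 4 vertices, giving width 3; this decomposition certifies tw(G) ≤ 3. For the lower bound: the 4 vertex sets {1,6}, {3,4}, {0}, {2} are disjoint, each induces a connected subgraph, and every pair is joined by at least one edge of G. Contracting each set to a single vertex therefore yields K_{4} as a minor, and since treewidth is minor-monotone, tw(G) ≥ tw(K_{4}) = 3. Therefore the treewidth is 3.

3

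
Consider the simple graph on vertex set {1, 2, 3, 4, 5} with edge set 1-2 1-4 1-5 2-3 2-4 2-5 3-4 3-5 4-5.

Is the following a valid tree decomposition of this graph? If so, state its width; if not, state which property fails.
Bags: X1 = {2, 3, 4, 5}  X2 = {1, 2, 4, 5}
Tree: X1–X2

Every vertex of G appears in some bag (union = {1, 2, 3, 4, 5}); every edge is covered by a bag; and for each vertex v the set of bags containing v is connected in the bag tree. The decomposition is therefore valid. The largest bag has 4 vertices, so the width is 3.

Yes; width 3.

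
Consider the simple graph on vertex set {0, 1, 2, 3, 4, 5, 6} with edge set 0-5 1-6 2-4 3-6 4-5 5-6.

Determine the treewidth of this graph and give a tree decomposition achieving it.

Every bag has size at most 2, so the width is 2 − 1 = 1 and tw(G) ≤ 1. Any graph with an edge has treewidth ≥ 1, and G has the edge 4–5. Therefore the treewidth is 1.

Treewidth 1.
One optimal decomposition is:
Bags: B1 = {4, 5}  B2 = {2, 4}  B3 = {5, 6}  B4 = {0, 5}  B5 = {3, 6}  B6 = {1, 6}
Tree: B1–B2, B1–B3, B1–B4, B3–B5, B3–B6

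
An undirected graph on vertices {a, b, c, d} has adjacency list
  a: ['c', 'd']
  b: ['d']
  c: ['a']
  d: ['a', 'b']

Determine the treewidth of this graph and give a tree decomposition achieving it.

Treewidth 1.
One such decomposition:
Bags: B1 = {b, d}  B2 = {a, d}  B3 = {a, c}
Tree: B1–B2, B2–B3

The largest bag has 2 vertices, giving width 1; this decomposition certifies tw(G) ≤ 1. G has an edge, so its treewidth is at least 1. Therefore the treewidth is 1.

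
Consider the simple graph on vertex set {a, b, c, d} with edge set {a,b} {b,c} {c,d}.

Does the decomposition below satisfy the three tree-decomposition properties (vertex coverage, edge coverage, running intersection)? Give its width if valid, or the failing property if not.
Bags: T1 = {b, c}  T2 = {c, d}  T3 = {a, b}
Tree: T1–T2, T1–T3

Yes; width 1.

Vertex coverage: the bags together contain {a, b, c, d}, the full vertex set. Edge coverage: each edge of G has both endpoints in at least one bag. Running intersection: for every vertex, the bags containing it form a connected subtree. All three properties hold, so this is a valid tree decomposition of width max|bag| − 1 = 1, and hence tw(G) ≤ 1.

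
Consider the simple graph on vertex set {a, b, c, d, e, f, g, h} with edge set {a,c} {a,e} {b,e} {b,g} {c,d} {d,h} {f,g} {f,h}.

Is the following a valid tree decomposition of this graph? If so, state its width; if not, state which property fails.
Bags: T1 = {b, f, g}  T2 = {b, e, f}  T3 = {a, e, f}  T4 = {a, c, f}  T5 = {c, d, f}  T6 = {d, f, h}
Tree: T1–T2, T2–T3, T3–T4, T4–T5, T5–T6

Yes; width 2.

Vertex coverage: the bags together contain {a, b, c, d, e, f, g, h}, the full vertex set. Edge coverage: each edge of G has both endpoints in at least one bag. Running intersection: for every vertex, the bags containing it form a connected subtree. All three properties hold, so this is a valid tree decomposition of width max|bag| − 1 = 2, and hence tw(G) ≤ 2.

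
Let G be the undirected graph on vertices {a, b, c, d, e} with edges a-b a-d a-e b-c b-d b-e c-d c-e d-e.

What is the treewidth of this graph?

A width-3 tree decomposition is:
Bags: B1 = {a, b, d, e}  B2 = {b, c, d, e}
Tree: B1–B2
The largest bag has 4 vertices, giving width 3; this decomposition certifies tw(G) ≤ 3. Conversely, {b, c, d, e} is a clique of size 4, and the vertices of any clique must share a bag in every tree decomposition; so some bag has ≥ 4 vertices and tw(G) ≥ 3. Hence tw(G) = 3 exactly.

3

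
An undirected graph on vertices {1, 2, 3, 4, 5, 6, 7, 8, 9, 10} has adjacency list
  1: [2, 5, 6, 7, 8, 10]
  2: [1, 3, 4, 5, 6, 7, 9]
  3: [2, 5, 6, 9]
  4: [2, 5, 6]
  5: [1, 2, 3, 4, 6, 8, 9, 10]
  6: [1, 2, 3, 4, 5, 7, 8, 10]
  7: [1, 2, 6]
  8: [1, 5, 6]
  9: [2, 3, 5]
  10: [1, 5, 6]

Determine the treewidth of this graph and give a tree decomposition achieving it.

Treewidth 3.
Bags: B1 = {1, 5, 6, 10}  B2 = {1, 2, 5, 6}  B3 = {2, 4, 5, 6}  B4 = {1, 5, 6, 8}  B5 = {1, 2, 6, 7}  B6 = {2, 3, 5, 6}  B7 = {2, 3, 5, 9}
Tree: B1–B2, B2–B3, B2–B4, B2–B5, B2–B6, B6–B7

Every bag has size at most 4, so the width is 4 − 1 = 3 and tw(G) ≤ 3. Conversely, {2, 3, 5, 9} is a clique of size 4, and the vertices of any clique must share a bag in every tree decomposition; so some bag has ≥ 4 vertices and tw(G) ≥ 3. The upper and lower bounds meet at 3, so that is the treewidth.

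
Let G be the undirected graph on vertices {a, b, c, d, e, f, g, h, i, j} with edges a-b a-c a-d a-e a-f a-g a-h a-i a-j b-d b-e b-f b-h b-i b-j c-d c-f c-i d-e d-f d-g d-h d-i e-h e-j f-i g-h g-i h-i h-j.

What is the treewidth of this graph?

A width-4 tree decomposition is:
Bags: B1 = {a, b, d, h, i}  B2 = {a, b, d, f, i}  B3 = {a, b, d, e, h}  B4 = {a, d, g, h, i}  B5 = {a, b, e, h, j}  B6 = {a, c, d, f, i}
Tree: B1–B2, B1–B3, B1–B4, B3–B5, B2–B6
The largest bag has 5 vertices, giving width 4; this decomposition certifies tw(G) ≤ 4. For the lower bound, the 5 vertices {a, b, d, e, h} are pairwise adjacent, and any tree decomposition puts a clique entirely inside one bag — forcing width ≥ 4. The upper and lower bounds meet at 4, so that is the treewidth.

4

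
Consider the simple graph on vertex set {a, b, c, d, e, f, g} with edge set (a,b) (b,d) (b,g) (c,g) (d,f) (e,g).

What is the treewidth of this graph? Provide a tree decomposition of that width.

Each bag holds 2 vertices, so the decomposition has width 1, which upper-bounds the treewidth. Any graph with an edge has treewidth ≥ 1, and G has the edge f–d. The upper and lower bounds meet at 1, so that is the treewidth.

Treewidth 1.
Bags: B1 = {d, f}  B2 = {b, d}  B3 = {b, g}  B4 = {e, g}  B5 = {c, g}  B6 = {a, b}
Tree: B1–B2, B2–B3, B3–B4, B4–B5, B3–B6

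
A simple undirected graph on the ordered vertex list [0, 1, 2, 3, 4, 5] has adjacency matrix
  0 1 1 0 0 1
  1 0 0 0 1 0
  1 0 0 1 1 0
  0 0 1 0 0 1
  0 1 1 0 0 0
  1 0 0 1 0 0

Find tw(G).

A width-2 tree decomposition is:
Bags: B1 = {0, 3, 5}  B2 = {0, 2, 3}  B3 = {0, 1, 2}  B4 = {1, 2, 4}
Tree: B1–B2, B2–B3, B3–B4
Every bag has size at most 3, so the width is 3 − 1 = 2 and tw(G) ≤ 2. The edges 5–3–2–0–5 form a cycle, so G is not a tree and its treewidth is at least 2. Therefore the treewidth is 2.

2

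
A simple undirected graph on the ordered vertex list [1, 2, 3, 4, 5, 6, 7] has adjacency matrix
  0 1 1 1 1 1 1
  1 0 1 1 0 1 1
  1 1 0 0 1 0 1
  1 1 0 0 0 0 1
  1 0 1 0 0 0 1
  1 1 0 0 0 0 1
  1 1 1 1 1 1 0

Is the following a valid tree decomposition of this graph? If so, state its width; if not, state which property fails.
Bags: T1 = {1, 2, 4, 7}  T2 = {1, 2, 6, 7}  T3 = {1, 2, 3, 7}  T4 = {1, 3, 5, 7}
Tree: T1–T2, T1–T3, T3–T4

Yes; width 3.

Vertex coverage: the bags together contain {1, 2, 3, 4, 5, 6, 7}, the full vertex set. Edge coverage: each edge of G has both endpoints in at least one bag. Running intersection: for every vertex, the bags containing it form a connected subtree. All three properties hold, so this is a valid tree decomposition of width max|bag| − 1 = 3, and hence tw(G) ≤ 3.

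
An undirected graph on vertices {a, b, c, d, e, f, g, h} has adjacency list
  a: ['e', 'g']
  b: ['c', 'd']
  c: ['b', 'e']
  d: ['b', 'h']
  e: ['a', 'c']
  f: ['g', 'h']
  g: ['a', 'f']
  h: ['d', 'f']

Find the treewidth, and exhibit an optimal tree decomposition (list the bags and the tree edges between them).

Each bag holds 3 vertices, so the decomposition has width 2, which upper-bounds the treewidth. The edges f–g–a–e–c–b–d–h–f form a cycle, so G is not a tree and its treewidth is at least 2. Combining the bounds, tw(G) = 2.

Treewidth 2.
Bags: B1 = {a, f, g}  B2 = {a, e, f}  B3 = {c, e, f}  B4 = {b, c, f}  B5 = {b, d, f}  B6 = {d, f, h}
Tree: B1–B2, B2–B3, B3–B4, B4–B5, B5–B6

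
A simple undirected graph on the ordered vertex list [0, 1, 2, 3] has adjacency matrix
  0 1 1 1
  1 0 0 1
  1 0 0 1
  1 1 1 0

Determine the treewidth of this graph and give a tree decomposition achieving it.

Treewidth 2.
One optimal decomposition is:
Bags: B1 = {0, 1, 3}  B2 = {0, 2, 3}
Tree: B1–B2

The largest bag has 3 vertices, giving width 2; this decomposition certifies tw(G) ≤ 2. For the lower bound, the 3 vertices {0, 1, 3} are pairwise adjacent, and any tree decomposition puts a clique entirely inside one bag — forcing width ≥ 2. Therefore the treewidth is 2.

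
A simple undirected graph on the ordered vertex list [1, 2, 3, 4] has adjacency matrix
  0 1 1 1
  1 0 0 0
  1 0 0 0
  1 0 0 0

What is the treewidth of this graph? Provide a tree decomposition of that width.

Treewidth 1.
One optimal decomposition is:
Bags: B1 = {1, 3}  B2 = {1, 2}  B3 = {1, 4}
Tree: B1–B2, B1–B3

Every bag has size at most 2, so the width is 2 − 1 = 1 and tw(G) ≤ 1. Any graph with an edge has treewidth ≥ 1, and G has the edge 3–1. Hence tw(G) = 1 exactly.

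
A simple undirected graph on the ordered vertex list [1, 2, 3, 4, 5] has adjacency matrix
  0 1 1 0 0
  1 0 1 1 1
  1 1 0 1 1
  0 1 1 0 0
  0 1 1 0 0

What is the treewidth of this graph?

2

A width-2 tree decomposition is:
Bags: B1 = {2, 3, 5}  B2 = {1, 2, 3}  B3 = {2, 3, 4}
Tree: B1–B2, B1–B3
Each bag holds 3 vertices, so the decomposition has width 2, which upper-bounds the treewidth. For the lower bound, the 3 vertices {1, 2, 3} are pairwise adjacent, and any tree decomposition puts a clique entirely inside one bag — forcing width ≥ 2. The upper and lower bounds meet at 2, so that is the treewidth.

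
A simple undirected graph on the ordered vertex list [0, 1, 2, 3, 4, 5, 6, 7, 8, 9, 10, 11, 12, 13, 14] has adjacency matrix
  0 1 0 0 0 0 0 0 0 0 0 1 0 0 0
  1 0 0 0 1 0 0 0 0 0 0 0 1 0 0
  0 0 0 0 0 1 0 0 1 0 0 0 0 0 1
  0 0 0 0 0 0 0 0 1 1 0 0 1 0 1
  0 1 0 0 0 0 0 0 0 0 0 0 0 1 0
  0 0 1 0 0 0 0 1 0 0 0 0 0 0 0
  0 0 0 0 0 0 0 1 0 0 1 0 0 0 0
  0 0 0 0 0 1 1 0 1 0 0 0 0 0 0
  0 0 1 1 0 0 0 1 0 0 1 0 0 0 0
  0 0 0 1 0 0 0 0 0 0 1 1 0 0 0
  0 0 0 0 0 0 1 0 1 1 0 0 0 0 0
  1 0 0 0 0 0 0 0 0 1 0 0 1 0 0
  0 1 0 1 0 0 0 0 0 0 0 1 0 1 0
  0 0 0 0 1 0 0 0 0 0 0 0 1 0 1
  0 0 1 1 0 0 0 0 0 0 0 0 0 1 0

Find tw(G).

3

A width-3 tree decomposition is:
Bags: B1 = {0, 1, 4, 11}  B2 = {1, 4, 11, 12}  B3 = {4, 11, 12, 13}  B4 = {9, 11, 12, 13}  B5 = {3, 9, 12, 13}  B6 = {3, 9, 13, 14}  B7 = {3, 9, 10, 14}  B8 = {3, 8, 10, 14}  B9 = {2, 8, 10, 14}  B10 = {2, 6, 8, 10}  B11 = {2, 6, 7, 8}  B12 = {2, 5, 6, 7}
Tree: B1–B2, B2–B3, B3–B4, B4–B5, B5–B6, B6–B7, B7–B8, B8–B9, B9–B10, B10–B11, B11–B12
Every bag has size at most 4, so the width is 4 − 1 = 3 and tw(G) ≤ 3. For the lower bound: the 4 vertex sets {0,1,4}, {11}, {12}, {3,9,13,14} are disjoint, each induces a connected subgraph, and every pair is joined by at least one edge of G. Contracting each set to a single vertex therefore yields K_{4} as a minor, and since treewidth is minor-monotone, tw(G) ≥ tw(K_{4}) = 3. The upper and lower bounds meet at 3, so that is the treewidth.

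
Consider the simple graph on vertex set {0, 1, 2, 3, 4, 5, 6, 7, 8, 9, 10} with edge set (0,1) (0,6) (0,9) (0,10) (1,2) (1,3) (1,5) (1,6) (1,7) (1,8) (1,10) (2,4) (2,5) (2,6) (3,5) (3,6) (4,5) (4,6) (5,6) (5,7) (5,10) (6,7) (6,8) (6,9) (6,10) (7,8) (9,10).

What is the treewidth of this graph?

3

A width-3 tree decomposition is:
Bags: B1 = {1, 2, 5, 6}  B2 = {1, 3, 5, 6}  B3 = {1, 5, 6, 10}  B4 = {1, 5, 6, 7}  B5 = {0, 1, 6, 10}  B6 = {2, 4, 5, 6}  B7 = {0, 6, 9, 10}  B8 = {1, 6, 7, 8}
Tree: B1–B2, B1–B3, B2–B4, B3–B5, B1–B6, B5–B7, B4–B8
Every bag has size at most 4, so the width is 4 − 1 = 3 and tw(G) ≤ 3. Conversely, {0, 1, 6, 10} is a clique of size 4, and the vertices of any clique must share a bag in every tree decomposition; so some bag has ≥ 4 vertices and tw(G) ≥ 3. Therefore the treewidth is 3.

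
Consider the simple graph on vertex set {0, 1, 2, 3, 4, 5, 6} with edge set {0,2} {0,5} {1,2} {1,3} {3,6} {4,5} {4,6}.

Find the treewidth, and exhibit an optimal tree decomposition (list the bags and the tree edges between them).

Every bag has size at most 3, so the width is 3 − 1 = 2 and tw(G) ≤ 2. The edges 0–5–4–6–3–1–2–0 form a cycle, so G is not a tree and its treewidth is at least 2. The upper and lower bounds meet at 2, so that is the treewidth.

Treewidth 2.
Bags: B1 = {0, 4, 5}  B2 = {0, 4, 6}  B3 = {0, 3, 6}  B4 = {0, 1, 3}  B5 = {0, 1, 2}
Tree: B1–B2, B2–B3, B3–B4, B4–B5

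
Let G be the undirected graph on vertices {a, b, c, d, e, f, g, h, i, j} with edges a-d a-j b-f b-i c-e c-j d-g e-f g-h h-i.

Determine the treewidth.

A width-2 tree decomposition is:
Bags: B1 = {b, f, i}  B2 = {e, f, i}  B3 = {c, e, i}  B4 = {c, i, j}  B5 = {a, i, j}  B6 = {a, d, i}  B7 = {d, g, i}  B8 = {g, h, i}
Tree: B1–B2, B2–B3, B3–B4, B4–B5, B5–B6, B6–B7, B7–B8
Each bag holds 3 vertices, so the decomposition has width 2, which upper-bounds the treewidth. Since i–b–f–e–c–j–a–d–g–h–i is a cycle in G, G is not acyclic. Forests are exactly the graphs of treewidth ≤ 1, so tw(G) ≥ 2. The upper and lower bounds meet at 2, so that is the treewidth.

2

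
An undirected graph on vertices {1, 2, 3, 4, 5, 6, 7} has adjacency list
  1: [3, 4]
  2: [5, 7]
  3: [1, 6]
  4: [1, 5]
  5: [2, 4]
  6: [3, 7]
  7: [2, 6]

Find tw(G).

A width-2 tree decomposition is:
Bags: B1 = {1, 3, 4}  B2 = {3, 4, 5}  B3 = {2, 3, 5}  B4 = {2, 3, 7}  B5 = {3, 6, 7}
Tree: B1–B2, B2–B3, B3–B4, B4–B5
Every bag has size at most 3, so the width is 3 − 1 = 2 and tw(G) ≤ 2. Since 3–1–4–5–2–7–6–3 is a cycle in G, G is not acyclic. Forests are exactly the graphs of treewidth ≤ 1, so tw(G) ≥ 2. The upper and lower bounds meet at 2, so that is the treewidth.

2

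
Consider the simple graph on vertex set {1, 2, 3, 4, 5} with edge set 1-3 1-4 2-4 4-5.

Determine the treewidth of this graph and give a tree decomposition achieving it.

Treewidth 1.
Bags: B1 = {1, 3}  B2 = {1, 4}  B3 = {4, 5}  B4 = {2, 4}
Tree: B1–B2, B2–B3, B3–B4

The largest bag has 2 vertices, giving width 1; this decomposition certifies tw(G) ≤ 1. G has an edge, so its treewidth is at least 1. Hence tw(G) = 1 exactly.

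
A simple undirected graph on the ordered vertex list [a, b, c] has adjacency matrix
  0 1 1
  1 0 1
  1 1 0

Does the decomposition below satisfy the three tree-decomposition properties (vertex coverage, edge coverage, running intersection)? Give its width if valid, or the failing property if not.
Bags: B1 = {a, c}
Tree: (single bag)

No — vertex b appears in no bag.

A tree decomposition must satisfy three properties: every vertex lies in some bag; for every edge, both endpoints lie together in some bag; and for every vertex, the bags containing it form a connected subtree. Here vertex b appears in no bag, so the decomposition is invalid.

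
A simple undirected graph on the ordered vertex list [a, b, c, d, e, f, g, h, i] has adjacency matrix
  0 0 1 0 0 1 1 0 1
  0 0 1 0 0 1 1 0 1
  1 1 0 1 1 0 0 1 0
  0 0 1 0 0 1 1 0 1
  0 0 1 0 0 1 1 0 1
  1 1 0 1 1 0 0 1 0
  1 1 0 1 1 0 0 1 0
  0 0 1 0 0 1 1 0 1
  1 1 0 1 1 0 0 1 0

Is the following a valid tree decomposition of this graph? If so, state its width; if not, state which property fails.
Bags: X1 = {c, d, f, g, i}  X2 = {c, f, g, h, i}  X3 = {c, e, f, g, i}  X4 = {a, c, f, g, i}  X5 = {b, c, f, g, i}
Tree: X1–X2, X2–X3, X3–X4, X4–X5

Yes; width 4.

Every vertex of G appears in some bag (union = {a, b, c, d, e, f, g, h, i}); every edge is covered by a bag; and for each vertex v the set of bags containing v is connected in the bag tree. The decomposition is therefore valid. The largest bag has 5 vertices, so the width is 4.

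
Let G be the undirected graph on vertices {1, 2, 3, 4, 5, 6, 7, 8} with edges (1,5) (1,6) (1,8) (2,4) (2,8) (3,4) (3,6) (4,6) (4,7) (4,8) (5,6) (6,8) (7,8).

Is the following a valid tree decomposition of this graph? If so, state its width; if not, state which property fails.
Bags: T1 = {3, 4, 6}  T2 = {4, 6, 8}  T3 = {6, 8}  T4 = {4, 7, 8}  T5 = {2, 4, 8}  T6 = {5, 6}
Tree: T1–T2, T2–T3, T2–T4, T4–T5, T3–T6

A tree decomposition must satisfy three properties: every vertex lies in some bag; for every edge, both endpoints lie together in some bag; and for every vertex, the bags containing it form a connected subtree. Here vertex 1 appears in no bag, so the decomposition is invalid.

No — vertex 1 appears in no bag.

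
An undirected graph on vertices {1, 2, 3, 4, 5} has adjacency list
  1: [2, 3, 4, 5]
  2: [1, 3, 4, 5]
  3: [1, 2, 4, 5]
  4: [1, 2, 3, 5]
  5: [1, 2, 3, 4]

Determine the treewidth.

4

A width-4 tree decomposition is:
Bags: B1 = {1, 2, 3, 4, 5}
Tree: (single bag)
A single bag containing all 5 vertices is trivially a valid decomposition of width 4. Conversely, {1, 2, 3, 4, 5} is a clique of size 5, and the vertices of any clique must share a bag in every tree decomposition; so some bag has ≥ 5 vertices and tw(G) ≥ 4. Combining the bounds, tw(G) = 4.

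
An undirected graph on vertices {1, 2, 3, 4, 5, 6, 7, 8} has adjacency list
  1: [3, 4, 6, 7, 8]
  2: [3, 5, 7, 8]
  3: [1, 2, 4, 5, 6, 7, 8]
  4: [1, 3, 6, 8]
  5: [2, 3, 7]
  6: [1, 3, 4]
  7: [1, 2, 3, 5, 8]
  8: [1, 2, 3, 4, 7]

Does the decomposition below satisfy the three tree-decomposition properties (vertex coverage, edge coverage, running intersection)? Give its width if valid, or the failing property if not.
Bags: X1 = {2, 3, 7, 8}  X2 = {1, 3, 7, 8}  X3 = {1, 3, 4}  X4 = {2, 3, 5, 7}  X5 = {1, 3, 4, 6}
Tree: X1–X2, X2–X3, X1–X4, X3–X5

No — edge (8,4) lies in no bag.

A tree decomposition must satisfy three properties: every vertex lies in some bag; for every edge, both endpoints lie together in some bag; and for every vertex, the bags containing it form a connected subtree. Here edge (8,4) lies in no bag, so the decomposition is invalid.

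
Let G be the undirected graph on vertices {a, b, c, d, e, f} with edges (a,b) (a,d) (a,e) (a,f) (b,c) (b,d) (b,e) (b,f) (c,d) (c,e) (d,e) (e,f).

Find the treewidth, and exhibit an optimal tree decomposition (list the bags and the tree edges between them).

Treewidth 3.
One optimal decomposition is:
Bags: B1 = {b, c, d, e}  B2 = {a, b, d, e}  B3 = {a, b, e, f}
Tree: B1–B2, B2–B3

Each bag holds 4 vertices, so the decomposition has width 3, which upper-bounds the treewidth. On the other hand G contains the 4-clique {b, c, d, e}. A clique must lie in a single bag of any decomposition, so no decomposition can have width below 3. Therefore the treewidth is 3.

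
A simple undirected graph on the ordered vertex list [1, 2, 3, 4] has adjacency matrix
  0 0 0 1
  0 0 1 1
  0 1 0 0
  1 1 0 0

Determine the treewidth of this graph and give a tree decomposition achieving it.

The largest bag has 2 vertices, giving width 1; this decomposition certifies tw(G) ≤ 1. Any graph with an edge has treewidth ≥ 1, and G has the edge 1–4. Therefore the treewidth is 1.

Treewidth 1.
Bags: B1 = {1, 4}  B2 = {2, 4}  B3 = {2, 3}
Tree: B1–B2, B2–B3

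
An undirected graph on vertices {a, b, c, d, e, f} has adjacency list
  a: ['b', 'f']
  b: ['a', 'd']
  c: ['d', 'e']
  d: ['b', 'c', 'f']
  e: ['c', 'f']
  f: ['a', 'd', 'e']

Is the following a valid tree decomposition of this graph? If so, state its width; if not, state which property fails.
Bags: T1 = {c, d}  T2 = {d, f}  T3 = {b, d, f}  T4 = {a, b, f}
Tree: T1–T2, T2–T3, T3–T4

A tree decomposition must satisfy three properties: every vertex lies in some bag; for every edge, both endpoints lie together in some bag; and for every vertex, the bags containing it form a connected subtree. Here vertex e appears in no bag, so the decomposition is invalid.

No — vertex e appears in no bag.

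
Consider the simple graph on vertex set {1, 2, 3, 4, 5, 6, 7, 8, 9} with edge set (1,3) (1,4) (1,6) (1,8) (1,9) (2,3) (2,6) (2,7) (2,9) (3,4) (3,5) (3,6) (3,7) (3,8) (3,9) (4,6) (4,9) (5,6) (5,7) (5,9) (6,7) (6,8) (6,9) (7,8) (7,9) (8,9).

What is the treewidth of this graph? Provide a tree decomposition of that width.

Treewidth 4.
Bags: B1 = {3, 6, 7, 8, 9}  B2 = {3, 5, 6, 7, 9}  B3 = {2, 3, 6, 7, 9}  B4 = {1, 3, 6, 8, 9}  B5 = {1, 3, 4, 6, 9}
Tree: B1–B2, B2–B3, B1–B4, B4–B5

Every bag has size at most 5, so the width is 5 − 1 = 4 and tw(G) ≤ 4. Conversely, {1, 3, 6, 8, 9} is a clique of size 5, and the vertices of any clique must share a bag in every tree decomposition; so some bag has ≥ 5 vertices and tw(G) ≥ 4. Therefore the treewidth is 4.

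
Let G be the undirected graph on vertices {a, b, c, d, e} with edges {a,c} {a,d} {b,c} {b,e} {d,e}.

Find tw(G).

A width-2 tree decomposition is:
Bags: B1 = {a, d, e}  B2 = {a, b, e}  B3 = {a, b, c}
Tree: B1–B2, B2–B3
Every bag has size at most 3, so the width is 3 − 1 = 2 and tw(G) ≤ 2. Since a–d–e–b–c–a is a cycle in G, G is not acyclic. Forests are exactly the graphs of treewidth ≤ 1, so tw(G) ≥ 2. Therefore the treewidth is 2.

2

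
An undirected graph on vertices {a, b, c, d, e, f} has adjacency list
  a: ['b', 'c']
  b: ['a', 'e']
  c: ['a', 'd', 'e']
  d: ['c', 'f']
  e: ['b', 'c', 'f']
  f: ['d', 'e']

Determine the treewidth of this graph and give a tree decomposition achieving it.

Treewidth 2.
One such decomposition:
Bags: B1 = {a, b, e}  B2 = {a, c, e}  B3 = {c, e, f}  B4 = {c, d, f}
Tree: B1–B2, B2–B3, B3–B4

The largest bag has 3 vertices, giving width 2; this decomposition certifies tw(G) ≤ 2. Since b–a–c–e–b is a cycle in G, G is not acyclic. Forests are exactly the graphs of treewidth ≤ 1, so tw(G) ≥ 2. The upper and lower bounds meet at 2, so that is the treewidth.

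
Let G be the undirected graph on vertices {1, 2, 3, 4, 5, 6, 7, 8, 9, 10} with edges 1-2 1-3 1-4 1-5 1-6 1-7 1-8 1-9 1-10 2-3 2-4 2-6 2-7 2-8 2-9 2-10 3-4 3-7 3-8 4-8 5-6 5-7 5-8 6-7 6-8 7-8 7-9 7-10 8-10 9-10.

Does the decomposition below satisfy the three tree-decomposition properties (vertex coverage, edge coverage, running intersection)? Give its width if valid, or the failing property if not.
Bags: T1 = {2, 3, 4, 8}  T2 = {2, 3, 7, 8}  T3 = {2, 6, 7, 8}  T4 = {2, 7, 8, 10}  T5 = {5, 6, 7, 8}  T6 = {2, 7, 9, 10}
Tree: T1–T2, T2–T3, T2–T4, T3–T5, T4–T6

No — vertex 1 appears in no bag.

A tree decomposition must satisfy three properties: every vertex lies in some bag; for every edge, both endpoints lie together in some bag; and for every vertex, the bags containing it form a connected subtree. Here vertex 1 appears in no bag, so the decomposition is invalid.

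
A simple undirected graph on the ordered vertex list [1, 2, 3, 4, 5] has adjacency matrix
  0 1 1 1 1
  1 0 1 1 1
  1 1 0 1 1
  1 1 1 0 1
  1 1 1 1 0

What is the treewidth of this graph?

4

A width-4 tree decomposition is:
Bags: B1 = {1, 2, 3, 4, 5}
Tree: (single bag)
A single bag containing all 5 vertices is trivially a valid decomposition of width 4. For the lower bound, the 5 vertices {1, 2, 3, 4, 5} are pairwise adjacent, and any tree decomposition puts a clique entirely inside one bag — forcing width ≥ 4. Combining the bounds, tw(G) = 4.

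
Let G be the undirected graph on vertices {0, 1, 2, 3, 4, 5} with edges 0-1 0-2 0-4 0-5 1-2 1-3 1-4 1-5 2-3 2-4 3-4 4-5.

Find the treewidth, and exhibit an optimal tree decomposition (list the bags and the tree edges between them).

Each bag holds 4 vertices, so the decomposition has width 3, which upper-bounds the treewidth. On the other hand G contains the 4-clique {0, 1, 2, 4}. A clique must lie in a single bag of any decomposition, so no decomposition can have width below 3. Combining the bounds, tw(G) = 3.

Treewidth 3.
Bags: B1 = {0, 1, 2, 4}  B2 = {1, 2, 3, 4}  B3 = {0, 1, 4, 5}
Tree: B1–B2, B1–B3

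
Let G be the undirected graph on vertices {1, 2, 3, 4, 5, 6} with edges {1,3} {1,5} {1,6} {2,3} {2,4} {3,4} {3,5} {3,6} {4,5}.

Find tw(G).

2

A width-2 tree decomposition is:
Bags: B1 = {3, 4, 5}  B2 = {1, 3, 5}  B3 = {2, 3, 4}  B4 = {1, 3, 6}
Tree: B1–B2, B1–B3, B2–B4
Every bag has size at most 3, so the width is 3 − 1 = 2 and tw(G) ≤ 2. On the other hand G contains the 3-clique {1, 3, 5}. A clique must lie in a single bag of any decomposition, so no decomposition can have width below 2. Hence tw(G) = 2 exactly.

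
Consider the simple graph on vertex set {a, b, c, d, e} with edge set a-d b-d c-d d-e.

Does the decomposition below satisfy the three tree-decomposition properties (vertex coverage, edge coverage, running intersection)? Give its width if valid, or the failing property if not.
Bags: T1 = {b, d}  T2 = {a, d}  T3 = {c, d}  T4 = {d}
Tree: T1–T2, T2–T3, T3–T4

No — vertex e appears in no bag.

A tree decomposition must satisfy three properties: every vertex lies in some bag; for every edge, both endpoints lie together in some bag; and for every vertex, the bags containing it form a connected subtree. Here vertex e appears in no bag, so the decomposition is invalid.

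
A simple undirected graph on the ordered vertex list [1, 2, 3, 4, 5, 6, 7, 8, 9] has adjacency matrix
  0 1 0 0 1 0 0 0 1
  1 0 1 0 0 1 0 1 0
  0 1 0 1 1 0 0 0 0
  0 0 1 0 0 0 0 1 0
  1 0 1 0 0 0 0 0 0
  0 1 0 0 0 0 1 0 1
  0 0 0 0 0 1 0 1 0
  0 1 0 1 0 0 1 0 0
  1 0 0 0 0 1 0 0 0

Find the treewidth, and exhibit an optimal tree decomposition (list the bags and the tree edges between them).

Treewidth 3.
Bags: B1 = {1, 5, 6, 9}  B2 = {1, 2, 5, 6}  B3 = {2, 3, 5, 6}  B4 = {2, 3, 6, 7}  B5 = {2, 3, 7, 8}  B6 = {3, 4, 7, 8}
Tree: B1–B2, B2–B3, B3–B4, B4–B5, B5–B6

Each bag holds 4 vertices, so the decomposition has width 3, which upper-bounds the treewidth. For the lower bound: the 4 vertex sets {1,5,9}, {6}, {2}, {3,4,7,8} are disjoint, each induces a connected subgraph, and every pair is joined by at least one edge of G. Contracting each set to a single vertex therefore yields K_{4} as a minor, and since treewidth is minor-monotone, tw(G) ≥ tw(K_{4}) = 3. The upper and lower bounds meet at 3, so that is the treewidth.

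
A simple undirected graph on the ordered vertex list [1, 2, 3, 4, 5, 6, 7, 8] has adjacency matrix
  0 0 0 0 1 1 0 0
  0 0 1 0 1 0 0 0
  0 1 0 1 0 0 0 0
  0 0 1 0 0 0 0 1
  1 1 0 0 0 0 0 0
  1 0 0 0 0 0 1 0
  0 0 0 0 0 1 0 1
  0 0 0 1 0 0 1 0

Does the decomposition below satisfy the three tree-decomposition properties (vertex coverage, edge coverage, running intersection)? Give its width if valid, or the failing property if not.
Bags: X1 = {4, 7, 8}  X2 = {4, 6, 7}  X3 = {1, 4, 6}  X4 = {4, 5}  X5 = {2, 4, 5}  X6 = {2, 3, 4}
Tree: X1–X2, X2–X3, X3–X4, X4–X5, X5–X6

No — edge (1,5) lies in no bag.

A tree decomposition must satisfy three properties: every vertex lies in some bag; for every edge, both endpoints lie together in some bag; and for every vertex, the bags containing it form a connected subtree. Here edge (1,5) lies in no bag, so the decomposition is invalid.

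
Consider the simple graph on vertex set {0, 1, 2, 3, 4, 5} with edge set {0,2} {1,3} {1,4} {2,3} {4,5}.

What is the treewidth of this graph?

1

A width-1 tree decomposition is:
Bags: B1 = {4, 5}  B2 = {1, 4}  B3 = {1, 3}  B4 = {2, 3}  B5 = {0, 2}
Tree: B1–B2, B2–B3, B3–B4, B4–B5
Each bag holds 2 vertices, so the decomposition has width 1, which upper-bounds the treewidth. Since G has at least one edge (e.g. 5–4), it is not an edgeless graph, so tw(G) ≥ 1. The upper and lower bounds meet at 1, so that is the treewidth.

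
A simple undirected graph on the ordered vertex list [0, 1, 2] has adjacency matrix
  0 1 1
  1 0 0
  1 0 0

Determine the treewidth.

1

A width-1 tree decomposition is:
Bags: B1 = {0, 2}  B2 = {0, 1}
Tree: B1–B2
Each bag holds 2 vertices, so the decomposition has width 1, which upper-bounds the treewidth. G has an edge, so its treewidth is at least 1. Hence tw(G) = 1 exactly.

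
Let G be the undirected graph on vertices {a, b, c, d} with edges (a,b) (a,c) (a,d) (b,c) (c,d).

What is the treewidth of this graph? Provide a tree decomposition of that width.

Treewidth 2.
One optimal decomposition is:
Bags: B1 = {a, b, c}  B2 = {a, c, d}
Tree: B1–B2

Every bag has size at most 3, so the width is 3 − 1 = 2 and tw(G) ≤ 2. On the other hand G contains the 3-clique {a, c, d}. A clique must lie in a single bag of any decomposition, so no decomposition can have width below 2. Combining the bounds, tw(G) = 2.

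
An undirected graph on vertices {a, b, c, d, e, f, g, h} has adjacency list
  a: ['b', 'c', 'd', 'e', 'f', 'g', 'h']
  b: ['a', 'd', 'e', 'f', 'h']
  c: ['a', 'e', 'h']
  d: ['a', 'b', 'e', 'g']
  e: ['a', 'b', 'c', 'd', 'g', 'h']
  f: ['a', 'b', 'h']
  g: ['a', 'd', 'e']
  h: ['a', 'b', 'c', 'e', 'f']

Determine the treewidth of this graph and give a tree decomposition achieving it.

Treewidth 3.
Bags: B1 = {a, b, e, h}  B2 = {a, b, f, h}  B3 = {a, c, e, h}  B4 = {a, b, d, e}  B5 = {a, d, e, g}
Tree: B1–B2, B1–B3, B1–B4, B4–B5

Each bag holds 4 vertices, so the decomposition has width 3, which upper-bounds the treewidth. Conversely, {a, d, e, g} is a clique of size 4, and the vertices of any clique must share a bag in every tree decomposition; so some bag has ≥ 4 vertices and tw(G) ≥ 3. The upper and lower bounds meet at 3, so that is the treewidth.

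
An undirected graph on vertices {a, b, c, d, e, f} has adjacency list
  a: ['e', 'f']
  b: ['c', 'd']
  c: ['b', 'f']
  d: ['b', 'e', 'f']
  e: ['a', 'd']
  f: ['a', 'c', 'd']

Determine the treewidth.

2

A width-2 tree decomposition is:
Bags: B1 = {a, d, e}  B2 = {a, d, f}  B3 = {b, d, f}  B4 = {b, c, f}
Tree: B1–B2, B2–B3, B3–B4
Every bag has size at most 3, so the width is 3 − 1 = 2 and tw(G) ≤ 2. The edges e–a–f–d–e form a cycle, so G is not a tree and its treewidth is at least 2. Combining the bounds, tw(G) = 2.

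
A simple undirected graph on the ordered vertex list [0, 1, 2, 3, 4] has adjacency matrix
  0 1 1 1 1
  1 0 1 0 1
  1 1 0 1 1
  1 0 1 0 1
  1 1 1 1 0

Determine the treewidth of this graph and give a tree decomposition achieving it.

Treewidth 3.
Bags: B1 = {0, 2, 3, 4}  B2 = {0, 1, 2, 4}
Tree: B1–B2

The largest bag has 4 vertices, giving width 3; this decomposition certifies tw(G) ≤ 3. For the lower bound, the 4 vertices {0, 1, 2, 4} are pairwise adjacent, and any tree decomposition puts a clique entirely inside one bag — forcing width ≥ 3. Combining the bounds, tw(G) = 3.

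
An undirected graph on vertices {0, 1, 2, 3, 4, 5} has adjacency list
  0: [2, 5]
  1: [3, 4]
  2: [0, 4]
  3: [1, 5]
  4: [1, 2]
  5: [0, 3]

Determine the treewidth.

2

A width-2 tree decomposition is:
Bags: B1 = {1, 2, 4}  B2 = {0, 1, 2}  B3 = {0, 1, 5}  B4 = {1, 3, 5}
Tree: B1–B2, B2–B3, B3–B4
Each bag holds 3 vertices, so the decomposition has width 2, which upper-bounds the treewidth. The edges 1–4–2–0–5–3–1 form a cycle, so G is not a tree and its treewidth is at least 2. The upper and lower bounds meet at 2, so that is the treewidth.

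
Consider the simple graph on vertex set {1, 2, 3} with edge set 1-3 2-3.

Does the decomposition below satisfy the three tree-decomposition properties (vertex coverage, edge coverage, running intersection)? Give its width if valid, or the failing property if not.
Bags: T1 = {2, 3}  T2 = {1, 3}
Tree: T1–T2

Yes; width 1.

Vertex coverage: the bags together contain {1, 2, 3}, the full vertex set. Edge coverage: each edge of G has both endpoints in at least one bag. Running intersection: for every vertex, the bags containing it form a connected subtree. All three properties hold, so this is a valid tree decomposition of width max|bag| − 1 = 1, and hence tw(G) ≤ 1.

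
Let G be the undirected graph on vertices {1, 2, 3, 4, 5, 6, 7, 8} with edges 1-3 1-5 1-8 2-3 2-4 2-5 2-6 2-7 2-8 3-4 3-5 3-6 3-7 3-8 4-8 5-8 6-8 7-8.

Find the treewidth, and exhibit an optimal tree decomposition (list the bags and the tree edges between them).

Treewidth 3.
Bags: B1 = {2, 3, 5, 8}  B2 = {1, 3, 5, 8}  B3 = {2, 3, 6, 8}  B4 = {2, 3, 7, 8}  B5 = {2, 3, 4, 8}
Tree: B1–B2, B1–B3, B1–B4, B1–B5

Every bag has size at most 4, so the width is 4 − 1 = 3 and tw(G) ≤ 3. Conversely, {1, 3, 5, 8} is a clique of size 4, and the vertices of any clique must share a bag in every tree decomposition; so some bag has ≥ 4 vertices and tw(G) ≥ 3. The upper and lower bounds meet at 3, so that is the treewidth.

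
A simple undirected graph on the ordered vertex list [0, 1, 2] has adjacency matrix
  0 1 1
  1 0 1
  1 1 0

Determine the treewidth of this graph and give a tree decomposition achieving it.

With just one bag of size 3, the width is 3 − 1 = 2, so tw(G) ≤ 2. On the other hand G contains the 3-clique {0, 1, 2}. A clique must lie in a single bag of any decomposition, so no decomposition can have width below 2. The upper and lower bounds meet at 2, so that is the treewidth.

Treewidth 2.
One such decomposition:
Bags: B1 = {0, 1, 2}
Tree: (single bag)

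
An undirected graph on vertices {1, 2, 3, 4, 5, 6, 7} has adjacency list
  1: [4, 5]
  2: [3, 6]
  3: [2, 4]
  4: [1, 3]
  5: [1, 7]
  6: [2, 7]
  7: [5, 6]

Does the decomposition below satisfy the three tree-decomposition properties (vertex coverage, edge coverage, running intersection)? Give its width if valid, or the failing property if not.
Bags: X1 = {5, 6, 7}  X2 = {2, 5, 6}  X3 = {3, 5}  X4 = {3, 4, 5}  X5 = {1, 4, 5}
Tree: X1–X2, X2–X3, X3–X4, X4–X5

A tree decomposition must satisfy three properties: every vertex lies in some bag; for every edge, both endpoints lie together in some bag; and for every vertex, the bags containing it form a connected subtree. Here edge (2,3) lies in no bag, so the decomposition is invalid.

No — edge (2,3) lies in no bag.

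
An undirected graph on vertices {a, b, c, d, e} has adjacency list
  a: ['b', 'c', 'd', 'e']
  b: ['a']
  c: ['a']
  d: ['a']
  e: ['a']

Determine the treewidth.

1

A width-1 tree decomposition is:
Bags: B1 = {a, b}  B2 = {a, d}  B3 = {a, c}  B4 = {a, e}
Tree: B1–B2, B1–B3, B1–B4
Every bag has size at most 2, so the width is 2 − 1 = 1 and tw(G) ≤ 1. Since G has at least one edge (e.g. b–a), it is not an edgeless graph, so tw(G) ≥ 1. Hence tw(G) = 1 exactly.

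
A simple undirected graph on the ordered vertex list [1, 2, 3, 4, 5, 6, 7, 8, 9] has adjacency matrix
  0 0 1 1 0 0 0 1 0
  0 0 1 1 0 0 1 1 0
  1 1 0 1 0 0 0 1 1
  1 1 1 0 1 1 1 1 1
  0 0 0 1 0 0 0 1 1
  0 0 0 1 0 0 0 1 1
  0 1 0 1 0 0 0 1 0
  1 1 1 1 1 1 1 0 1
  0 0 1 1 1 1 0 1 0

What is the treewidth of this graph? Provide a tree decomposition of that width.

The largest bag has 4 vertices, giving width 3; this decomposition certifies tw(G) ≤ 3. For the lower bound, the 4 vertices {1, 3, 4, 8} are pairwise adjacent, and any tree decomposition puts a clique entirely inside one bag — forcing width ≥ 3. Combining the bounds, tw(G) = 3.

Treewidth 3.
One such decomposition:
Bags: B1 = {2, 4, 7, 8}  B2 = {2, 3, 4, 8}  B3 = {1, 3, 4, 8}  B4 = {3, 4, 8, 9}  B5 = {4, 5, 8, 9}  B6 = {4, 6, 8, 9}
Tree: B1–B2, B2–B3, B2–B4, B4–B5, B4–B6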